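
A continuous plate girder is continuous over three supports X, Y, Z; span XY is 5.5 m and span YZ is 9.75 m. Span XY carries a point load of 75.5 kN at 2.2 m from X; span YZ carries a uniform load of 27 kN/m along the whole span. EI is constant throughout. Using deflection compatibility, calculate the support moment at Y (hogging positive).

Take M_Y as the redundant. Released structure: two simple spans XY and YZ with a hinge at Y.
End slopes at the hinge Y, treating each span as simply supported:
  span XY: point load 75.5 at a = 2.2: Pab(L + a)/(6LEI) = 127.9/EI
  span YZ: UDL 27: wL³/(24EI) = 1043/EI
  relative rotation θ_0 = (127.9 + 1043)/EI = 1171/EI
A unit hogging moment at Y produces rotation L₁/(3EI) + L₂/(3EI) = 5.083/EI.
Compatibility: M_Y·(L₁+L₂)/(3EI) = θ_0, giving M_Y = 230.3 kN·m (hogging).

M_Y = 230.3 kN·m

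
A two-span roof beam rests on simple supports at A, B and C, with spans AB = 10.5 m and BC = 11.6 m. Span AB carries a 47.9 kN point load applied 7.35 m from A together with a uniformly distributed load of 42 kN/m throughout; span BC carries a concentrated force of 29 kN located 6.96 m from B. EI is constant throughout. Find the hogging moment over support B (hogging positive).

M_B = 347.3 kN·m

Release continuity at B by inserting a hinge; the redundant is the internal moment M_B. The primary structure is two simply-supported spans AB and BC.
End slopes at the hinge B, treating each span as simply supported:
  span AB: point load 47.9 at a = 7.35: Pab(L + a)/(6LEI) = 314.2/EI
  span AB: UDL 42: wL³/(24EI) = 2026/EI
  span BC: point load 29 at a = 6.96: Pab(L + b)/(6LEI) = 218.5/EI
  relative rotation θ_0 = (2340 + 218.5)/EI = 2559/EI
A unit hogging moment at B produces rotation L₁/(3EI) + L₂/(3EI) = 7.367/EI.
Slope continuity at B: θ_0 = M_B·7.367/EI, so M_B = 2559/7.367 = 347.3 kN·m (hogging).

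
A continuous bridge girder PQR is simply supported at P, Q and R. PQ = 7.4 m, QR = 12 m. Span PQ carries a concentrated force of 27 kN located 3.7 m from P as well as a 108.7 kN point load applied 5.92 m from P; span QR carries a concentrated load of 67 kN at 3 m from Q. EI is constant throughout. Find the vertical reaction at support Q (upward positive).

Insert a hinge at Q; M_Q is the redundant, and each span becomes simply supported.
Rotations at Q on the released spans (each span's end-slope, ×1/EI):
  span PQ: point load 27 at a = 3.7: Pab(L + a)/(6LEI) = 92.41/EI
  span PQ: point load 108.7 at a = 5.92: Pab(L + a)/(6LEI) = 285.7/EI
  span QR: point load 67 at a = 3: Pab(L + b)/(6LEI) = 527.6/EI
  relative rotation θ_0 = (378.1 + 527.6)/EI = 905.7/EI
A unit hogging moment at Q produces rotation L₁/(3EI) + L₂/(3EI) = 6.467/EI.
Slope continuity at Q: θ_0 = M_Q·6.467/EI, so M_Q = 905.7/6.467 = 140.1 kN·m (hogging).
Span PQ, ΣM about P with M_Q applied at Q: R_Q^{PQ}·7.4 = 743.4 + 140.1, so R_Q^{PQ} = 119.4 kN and R_P = 135.7 − 119.4 = 16.31 kN.
Span QR, ΣM about R: R_Q^{QR}·12 = 603 + 140.1, so R_Q^{QR} = 61.92 kN and R_R = 67 − 61.92 = 5.078 kN.
R_Q = 119.4 + 61.92 = 181.3 kN.

R_Q = 181.3 kN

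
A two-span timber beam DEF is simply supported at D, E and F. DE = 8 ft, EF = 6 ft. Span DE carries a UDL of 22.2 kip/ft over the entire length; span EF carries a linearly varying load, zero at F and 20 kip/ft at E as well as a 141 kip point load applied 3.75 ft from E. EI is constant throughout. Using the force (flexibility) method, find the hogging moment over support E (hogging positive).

Release continuity at E by inserting a hinge; the redundant is the internal moment M_E. The primary structure is two simply-supported spans DE and EF.
Discontinuity in slope at E on the released structure — sum the simple-span end rotations:
  span DE: UDL 22.2: wL³/(24EI) = 473.6/EI
  span EF: triangular load, peak 20: w₀L³/(45EI) = 96/EI
  span EF: point load 141 at a = 3.75: Pab(L + b)/(6LEI) = 272.6/EI
  relative rotation θ_0 = (473.6 + 368.6)/EI = 842.2/EI
A unit hogging moment at E produces rotation L₁/(3EI) + L₂/(3EI) = 4.667/EI.
Compatibility: M_E·(L₁+L₂)/(3EI) = θ_0, giving M_E = 180.5 kip·ft (hogging).

M_E = 180.5 kip·ft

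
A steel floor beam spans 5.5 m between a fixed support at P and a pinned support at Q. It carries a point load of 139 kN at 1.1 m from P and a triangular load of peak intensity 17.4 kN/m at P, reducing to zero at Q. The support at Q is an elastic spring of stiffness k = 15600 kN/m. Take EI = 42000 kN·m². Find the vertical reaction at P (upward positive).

R_P = 170.3 kN

Take the reaction at Q as the redundant and release it; the primary structure is a cantilever fixed at P.
Primary-structure tip deflection at Q by superposition:
  point load 139 at a = 1.1: Pa²(3L − a)/(6EI) = 431.7/EI
  triangular load, peak 17.4 at the fixed end: w₀L⁴/(30EI) = 530.7/EI
  δ_0 = 962.4/EI
Tip deflection under a unit load at Q: L³/(3EI) = 55.46/EI.
With EI = 42000 kN·m²: δ_0 = 0.022915 m and δ_{QQ} = 0.00132 m/kN.
Compatibility — the spring shortens by R_Q/k under the reaction it provides: δ_0 − R_Q·δ_{QQ} = R_Q/k. With 1/k = 0.000064 m/kN, R_Q = δ_0 / (δ_{QQ} + 1/k) = 0.022915 / (0.00132 + 0.000064) = 16.55 kN.
Vertical equilibrium: R_P = ΣP − R_Q = 186.8 − 16.55 = 170.3 kN.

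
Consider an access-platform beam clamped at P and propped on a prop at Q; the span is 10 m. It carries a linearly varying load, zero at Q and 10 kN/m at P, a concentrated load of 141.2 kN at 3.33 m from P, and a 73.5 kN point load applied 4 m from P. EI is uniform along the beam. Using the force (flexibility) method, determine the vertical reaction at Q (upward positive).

Choose R_Q as the redundant. The primary structure is the cantilever fixed at P.
Primary-structure tip deflection at Q by superposition:
  triangular load, peak 10 at the fixed end: w₀L⁴/(30EI) = 3333/EI
  point load 141.2 at a = 3.33: Pa²(3L − a)/(6EI) = 6960/EI
  point load 73.5 at a = 4: Pa²(3L − a)/(6EI) = 5096/EI
  δ_0 = 15389/EI
Tip deflection under a unit load at Q: L³/(3EI) = 333.3/EI.
The prop prevents deflection at Q: R_Q = δ_0/δ_{QQ} = 15389/333.3 = 46.17 kN.

R_Q = 46.17 kN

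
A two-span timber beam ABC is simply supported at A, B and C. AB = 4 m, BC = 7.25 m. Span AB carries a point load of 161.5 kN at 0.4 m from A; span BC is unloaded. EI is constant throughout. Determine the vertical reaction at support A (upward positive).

R_A = 142.5 kN

Insert a hinge at B; M_B is the redundant, and each span becomes simply supported.
End slopes at the hinge B, treating each span as simply supported:
  span AB: point load 161.5 at a = 0.4: Pab(L + a)/(6LEI) = 42.64/EI
  relative rotation θ_0 = (42.64 + 0)/EI = 42.64/EI
A unit hogging moment at B produces rotation L₁/(3EI) + L₂/(3EI) = 3.75/EI.
Compatibility: M_B·(L₁+L₂)/(3EI) = θ_0, giving M_B = 11.37 kN·m (hogging).
Span AB, ΣM about A with M_B applied at B: R_B^{AB}·4 = 64.6 + 11.37, so R_B^{AB} = 18.99 kN and R_A = 161.5 − 18.99 = 142.5 kN.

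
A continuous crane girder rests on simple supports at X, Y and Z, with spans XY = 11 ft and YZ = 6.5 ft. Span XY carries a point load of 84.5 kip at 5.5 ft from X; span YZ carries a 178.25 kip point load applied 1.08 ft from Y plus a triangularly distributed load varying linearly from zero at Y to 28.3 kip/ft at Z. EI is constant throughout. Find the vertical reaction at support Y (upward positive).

R_Y = 268.1 kip

Take M_Y as the redundant. Released structure: two simple spans XY and YZ with a hinge at Y.
Rotations at Y on the released spans (each span's end-slope, ×1/EI):
  span XY: point load 84.5 at a = 5.5: Pab(L + a)/(6LEI) = 639/EI
  span YZ: point load 178.25 at a = 1.08: Pab(L + b)/(6LEI) = 318.9/EI
  span YZ: triangular load, peak 28.3: 7w₀L³/(360EI) = 151.1/EI
  relative rotation θ_0 = (639 + 470)/EI = 1109/EI
A unit hogging moment at Y produces rotation L₁/(3EI) + L₂/(3EI) = 5.833/EI.
Compatibility: M_Y·(L₁+L₂)/(3EI) = θ_0, giving M_Y = 190.1 kip·ft (hogging).
Span XY, ΣM about X with M_Y applied at Y: R_Y^{XY}·11 = 464.8 + 190.1, so R_Y^{XY} = 59.53 kip and R_X = 84.5 − 59.53 = 24.97 kip.
Span YZ, ΣM about Z: R_Y^{YZ}·6.5 = 1165 + 190.1, so R_Y^{YZ} = 208.5 kip and R_Z = 270.2 − 208.5 = 61.68 kip.
R_Y = 59.53 + 208.5 = 268.1 kip.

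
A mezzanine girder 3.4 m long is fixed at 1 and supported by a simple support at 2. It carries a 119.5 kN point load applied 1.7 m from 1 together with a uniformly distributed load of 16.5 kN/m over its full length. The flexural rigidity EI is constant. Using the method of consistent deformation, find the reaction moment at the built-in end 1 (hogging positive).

M_1 = 100 kN·m

Take the reaction at 2 as the redundant and release it; the primary structure is a cantilever fixed at 1.
Deflection at 2 on the released cantilever, summing each load's contribution:
  point load 119.5 at a = 1.7: Pa²(3L − a)/(6EI) = 489.3/EI
  UDL 16.5: wL⁴/(8EI) = 275.6/EI
  δ_0 = 764.9/EI
Tip deflection under a unit load at 2: L³/(3EI) = 13.1/EI.
Compatibility at 2: δ_0 − R_2·δ_{22} = 0, so R_2 = 764.9/13.1 = 58.38 kN.
Moment equilibrium about 1: M_1 = Σ(load moments about 1) − R_2·L = 298.5 − 58.38×3.4 = 100 kN·m.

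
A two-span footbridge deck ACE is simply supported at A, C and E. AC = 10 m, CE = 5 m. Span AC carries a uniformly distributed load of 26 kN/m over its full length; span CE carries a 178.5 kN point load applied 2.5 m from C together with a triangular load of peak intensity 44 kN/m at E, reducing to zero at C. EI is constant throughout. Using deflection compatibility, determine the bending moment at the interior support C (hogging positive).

Release continuity at C by inserting a hinge; the redundant is the internal moment M_C. The primary structure is two simply-supported spans AC and CE.
End slopes at the hinge C, treating each span as simply supported:
  span AC: UDL 26: wL³/(24EI) = 1083/EI
  span CE: point load 178.5 at a = 2.5: Pab(L + b)/(6LEI) = 278.9/EI
  span CE: triangular load, peak 44: 7w₀L³/(360EI) = 106.9/EI
  relative rotation θ_0 = (1083 + 385.9)/EI = 1469/EI
A unit hogging moment at C produces rotation L₁/(3EI) + L₂/(3EI) = 5/EI.
Slope continuity at C: θ_0 = M_C·5/EI, so M_C = 1469/5 = 293.8 kN·m (hogging).

M_C = 293.8 kN·m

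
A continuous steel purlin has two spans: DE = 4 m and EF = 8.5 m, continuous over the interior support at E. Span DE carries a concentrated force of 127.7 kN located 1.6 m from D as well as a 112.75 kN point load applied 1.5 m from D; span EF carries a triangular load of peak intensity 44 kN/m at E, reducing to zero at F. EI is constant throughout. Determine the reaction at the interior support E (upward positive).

Take M_E as the redundant. Released structure: two simple spans DE and EF with a hinge at E.
Rotations at E on the released spans (each span's end-slope, ×1/EI):
  span DE: point load 127.7 at a = 1.6: Pab(L + a)/(6LEI) = 114.4/EI
  span DE: point load 112.75 at a = 1.5: Pab(L + a)/(6LEI) = 96.89/EI
  span EF: triangular load, peak 44: w₀L³/(45EI) = 600.5/EI
  relative rotation θ_0 = (211.3 + 600.5)/EI = 811.8/EI
A unit hogging moment at E produces rotation L₁/(3EI) + L₂/(3EI) = 4.167/EI.
Compatibility: M_E·(L₁+L₂)/(3EI) = θ_0, giving M_E = 194.8 kN·m (hogging).
Span DE, ΣM about D with M_E applied at E: R_E^{DE}·4 = 373.4 + 194.8, so R_E^{DE} = 142.1 kN and R_D = 240.4 − 142.1 = 98.38 kN.
Span EF, ΣM about F: R_E^{EF}·8.5 = 1060 + 194.8, so R_E^{EF} = 147.6 kN and R_F = 187 − 147.6 = 39.41 kN.
R_E = 142.1 + 147.6 = 289.7 kN.

R_E = 289.7 kN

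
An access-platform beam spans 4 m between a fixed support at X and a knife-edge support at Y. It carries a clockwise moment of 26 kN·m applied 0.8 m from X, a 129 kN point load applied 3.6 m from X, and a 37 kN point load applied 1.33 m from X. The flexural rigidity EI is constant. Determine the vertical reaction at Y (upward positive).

R_Y = 118.7 kN

Remove the prop at Y; the released (primary) structure is a cantilever built in at X.
Primary-structure tip deflection at Y by superposition:
  clockwise couple 26 at a = 0.8: M₀a(2L − a)/(2EI) = 74.88/EI
  point load 129 at a = 3.6: Pa²(3L − a)/(6EI) = 2341/EI
  point load 37 at a = 1.33: Pa²(3L − a)/(6EI) = 116.4/EI
  δ_0 = 2532/EI
Flexibility coefficient — unit upward force at Y: δ_{YY} = L³/(3EI) = 21.33/EI.
Compatibility at Y: δ_0 − R_Y·δ_{YY} = 0, so R_Y = 2532/21.33 = 118.7 kN.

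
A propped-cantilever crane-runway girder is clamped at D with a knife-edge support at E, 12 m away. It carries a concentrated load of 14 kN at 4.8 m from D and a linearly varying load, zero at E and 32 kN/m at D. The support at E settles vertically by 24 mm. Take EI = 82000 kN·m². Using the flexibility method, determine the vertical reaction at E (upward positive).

R_E = 37.9 kN

Take the reaction at E as the redundant and release it; the primary structure is a cantilever fixed at D.
Free-end deflection of the primary structure under the applied loading (downward +):
  point load 14 at a = 4.8: Pa²(3L − a)/(6EI) = 1677/EI
  triangular load, peak 32 at the fixed end: w₀L⁴/(30EI) = 22118/EI
  δ_0 = 23796/EI
Flexibility coefficient — unit upward force at E: δ_{EE} = L³/(3EI) = 576/EI.
With EI = 82000 kN·m²: δ_0 = 0.29019 m and δ_{EE} = 0.007024 m/kN.
Compatibility — the beam at E must follow the support down by 0.024 m: δ_0 − R_E·δ_{EE} = 0.024, so R_E = (0.29019 − 0.024)/0.007024 = 37.9 kN.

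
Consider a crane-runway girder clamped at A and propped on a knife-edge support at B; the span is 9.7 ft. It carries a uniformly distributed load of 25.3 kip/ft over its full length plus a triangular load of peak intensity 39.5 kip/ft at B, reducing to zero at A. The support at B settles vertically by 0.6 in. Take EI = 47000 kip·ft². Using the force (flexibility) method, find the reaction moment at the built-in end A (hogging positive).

M_A = 589.3 kip·ft

Remove the prop at B; the released (primary) structure is a cantilever built in at A.
Free-end deflection of the primary structure under the applied loading (downward +):
  UDL 25.3: wL⁴/(8EI) = 27997/EI
  triangular load, peak 39.5 at the free end: 11w₀L⁴/(120EI) = 32055/EI
  δ_0 = 60052/EI
Tip deflection under a unit load at B: L³/(3EI) = 304.2/EI.
With EI = 47000 kip·ft²: δ_0 = 1.2777 ft and δ_{BB} = 0.006473 ft/kip.
Compatibility — the beam at B must follow the support down by 0.05 ft: δ_0 − R_B·δ_{BB} = 0.05, so R_B = (1.2777 − 0.05)/0.006473 = 189.7 kip.
Moment equilibrium about A: M_A = Σ(load moments about A) − R_B·L = 2429 − 189.7×9.7 = 589.3 kip·ft.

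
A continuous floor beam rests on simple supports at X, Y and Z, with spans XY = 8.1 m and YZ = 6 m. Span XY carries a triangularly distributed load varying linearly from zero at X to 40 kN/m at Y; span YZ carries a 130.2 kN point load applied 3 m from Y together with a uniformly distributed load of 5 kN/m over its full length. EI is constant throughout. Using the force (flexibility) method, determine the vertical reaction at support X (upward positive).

Insert a hinge at Y; M_Y is the redundant, and each span becomes simply supported.
End slopes at the hinge Y, treating each span as simply supported:
  span XY: triangular load, peak 40: w₀L³/(45EI) = 472.4/EI
  span YZ: point load 130.2 at a = 3: Pab(L + b)/(6LEI) = 292.9/EI
  span YZ: UDL 5: wL³/(24EI) = 45/EI
  relative rotation θ_0 = (472.4 + 337.9)/EI = 810.3/EI
A unit hogging moment at Y produces rotation L₁/(3EI) + L₂/(3EI) = 4.7/EI.
Slope continuity at Y: θ_0 = M_Y·4.7/EI, so M_Y = 810.3/4.7 = 172.4 kN·m (hogging).
Span XY, ΣM about X with M_Y applied at Y: R_Y^{XY}·8.1 = 874.8 + 172.4, so R_Y^{XY} = 129.3 kN and R_X = 162 − 129.3 = 32.71 kN.

R_X = 32.71 kN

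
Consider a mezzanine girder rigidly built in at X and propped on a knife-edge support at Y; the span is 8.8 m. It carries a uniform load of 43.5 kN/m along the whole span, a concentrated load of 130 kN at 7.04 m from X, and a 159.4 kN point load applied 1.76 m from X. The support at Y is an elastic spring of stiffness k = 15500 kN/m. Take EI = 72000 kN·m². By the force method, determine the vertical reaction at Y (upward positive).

Choose R_Y as the redundant. The primary structure is the cantilever fixed at X.
Downward deflection at the released point Y due to the loads:
  UDL 43.5: wL⁴/(8EI) = 32608/EI
  point load 130 at a = 7.04: Pa²(3L − a)/(6EI) = 20789/EI
  point load 159.4 at a = 1.76: Pa²(3L − a)/(6EI) = 2028/EI
  δ_0 = 55426/EI
Tip deflection under a unit load at Y: L³/(3EI) = 227.2/EI.
With EI = 72000 kN·m²: δ_0 = 0.7698 m and δ_{YY} = 0.003155 m/kN.
Compatibility — the spring shortens by R_Y/k under the reaction it provides: δ_0 − R_Y·δ_{YY} = R_Y/k. With 1/k = 0.000065 m/kN, R_Y = δ_0 / (δ_{YY} + 1/k) = 0.7698 / (0.003155 + 0.000065) = 239.1 kN.

R_Y = 239.1 kN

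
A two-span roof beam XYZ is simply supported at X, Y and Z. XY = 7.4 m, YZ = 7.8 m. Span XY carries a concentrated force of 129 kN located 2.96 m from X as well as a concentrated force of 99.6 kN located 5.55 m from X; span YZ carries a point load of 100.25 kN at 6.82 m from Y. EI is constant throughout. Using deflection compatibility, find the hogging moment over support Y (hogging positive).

Release continuity at Y by inserting a hinge; the redundant is the internal moment M_Y. The primary structure is two simply-supported spans XY and YZ.
End slopes at the hinge Y, treating each span as simply supported:
  span XY: point load 129 at a = 2.96: Pab(L + a)/(6LEI) = 395.6/EI
  span XY: point load 99.6 at a = 5.55: Pab(L + a)/(6LEI) = 298.3/EI
  span YZ: point load 100.25 at a = 6.82: Pab(L + b)/(6LEI) = 125.7/EI
  relative rotation θ_0 = (693.9 + 125.7)/EI = 819.6/EI
A unit hogging moment at Y produces rotation L₁/(3EI) + L₂/(3EI) = 5.067/EI.
Slope continuity at Y: θ_0 = M_Y·5.067/EI, so M_Y = 819.6/5.067 = 161.8 kN·m (hogging).

M_Y = 161.8 kN·m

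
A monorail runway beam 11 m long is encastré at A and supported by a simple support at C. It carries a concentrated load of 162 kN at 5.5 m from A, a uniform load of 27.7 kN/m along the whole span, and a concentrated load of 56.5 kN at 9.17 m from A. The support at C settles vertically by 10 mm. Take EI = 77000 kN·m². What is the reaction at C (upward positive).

Choose R_C as the redundant. The primary structure is the cantilever fixed at A.
Deflection at C on the released cantilever, summing each load's contribution:
  point load 162 at a = 5.5: Pa²(3L − a)/(6EI) = 22461/EI
  UDL 27.7: wL⁴/(8EI) = 50694/EI
  point load 56.5 at a = 9.17: Pa²(3L − a)/(6EI) = 18869/EI
  δ_0 = 92025/EI
Tip deflection under a unit load at C: L³/(3EI) = 443.7/EI.
With EI = 77000 kN·m²: δ_0 = 1.1951 m and δ_{CC} = 0.005762 m/kN.
Compatibility — the beam at C must follow the support down by 0.01 m: δ_0 − R_C·δ_{CC} = 0.01, so R_C = (1.1951 − 0.01)/0.005762 = 205.7 kN.

R_C = 205.7 kN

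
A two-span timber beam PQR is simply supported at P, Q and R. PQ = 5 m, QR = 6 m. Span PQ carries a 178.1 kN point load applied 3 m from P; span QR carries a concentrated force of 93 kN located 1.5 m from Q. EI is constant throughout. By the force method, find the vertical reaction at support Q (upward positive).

R_Q = 223.4 kN

Insert a hinge at Q; M_Q is the redundant, and each span becomes simply supported.
Rotations at Q on the released spans (each span's end-slope, ×1/EI):
  span PQ: point load 178.1 at a = 3: Pab(L + a)/(6LEI) = 285/EI
  span QR: point load 93 at a = 1.5: Pab(L + b)/(6LEI) = 183.1/EI
  relative rotation θ_0 = (285 + 183.1)/EI = 468.1/EI
A unit hogging moment at Q produces rotation L₁/(3EI) + L₂/(3EI) = 3.667/EI.
Slope continuity at Q: θ_0 = M_Q·3.667/EI, so M_Q = 468.1/3.667 = 127.7 kN·m (hogging).
Span PQ, ΣM about P with M_Q applied at Q: R_Q^{PQ}·5 = 534.3 + 127.7, so R_Q^{PQ} = 132.4 kN and R_P = 178.1 − 132.4 = 45.71 kN.
Span QR, ΣM about R: R_Q^{QR}·6 = 418.5 + 127.7, so R_Q^{QR} = 91.03 kN and R_R = 93 − 91.03 = 1.975 kN.
R_Q = 132.4 + 91.03 = 223.4 kN.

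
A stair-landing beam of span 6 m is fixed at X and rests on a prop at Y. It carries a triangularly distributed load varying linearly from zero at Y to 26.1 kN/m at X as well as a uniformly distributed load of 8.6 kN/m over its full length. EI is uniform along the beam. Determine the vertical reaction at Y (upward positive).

Release the roller at Y. Primary structure: cantilever fixed at X.
Deflection at Y on the released cantilever, summing each load's contribution:
  triangular load, peak 26.1 at the fixed end: w₀L⁴/(30EI) = 1128/EI
  UDL 8.6: wL⁴/(8EI) = 1393/EI
  δ_0 = 2521/EI
Tip deflection under a unit load at Y: L³/(3EI) = 72/EI.
Compatibility at Y: δ_0 − R_Y·δ_{YY} = 0, so R_Y = 2521/72 = 35.01 kN.

R_Y = 35.01 kN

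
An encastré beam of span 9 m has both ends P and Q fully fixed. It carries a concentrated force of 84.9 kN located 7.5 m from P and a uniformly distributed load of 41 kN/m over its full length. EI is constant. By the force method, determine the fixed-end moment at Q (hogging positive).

Release both end moments; the primary structure is a simply-supported span PQ with redundants M_P and M_Q.
End rotations of the released simple span under the applied load (×1/EI):
  at P: point load 84.9 at a = 7.5: Pab(L + b)/(6LEI) = 185.7/EI
  at Q: point load 84.9 at a = 7.5: Pab(L + a)/(6LEI) = 291.8/EI
  at P: UDL 41: wL³/(24EI) = 1245/EI
  at Q: UDL 41: wL³/(24EI) = 1245/EI
  θ_P0 = 1431/EI,  θ_Q0 = 1537/EI
Flexibility coefficients: a unit moment at one end gives L/(3EI) there and L/(6EI) at the far end, so f₁₁ = f₂₂ = 3/EI and f₁₂ = f₂₁ = 1.5/EI.
Compatibility — zero rotation at each built-in end:
  3 M_P + 1.5 M_Q = 1431
  1.5 M_P + 3 M_Q = 1537
Solving the pair gives M_P = 294.4 kN·m and M_Q = 365.2 kN·m (hogging).

M_Q = 365.2 kN·m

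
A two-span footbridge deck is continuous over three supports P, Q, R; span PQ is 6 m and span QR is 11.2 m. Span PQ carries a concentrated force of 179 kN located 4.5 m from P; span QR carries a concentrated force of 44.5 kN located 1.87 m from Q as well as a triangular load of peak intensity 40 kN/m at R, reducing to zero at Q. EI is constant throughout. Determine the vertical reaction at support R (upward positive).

Insert a hinge at Q; M_Q is the redundant, and each span becomes simply supported.
Discontinuity in slope at Q on the released structure — sum the simple-span end rotations:
  span PQ: point load 179 at a = 4.5: Pab(L + a)/(6LEI) = 352.4/EI
  span QR: point load 44.5 at a = 1.87: Pab(L + b)/(6LEI) = 237.2/EI
  span QR: triangular load, peak 40: 7w₀L³/(360EI) = 1093/EI
  relative rotation θ_0 = (352.4 + 1330)/EI = 1682/EI
A unit hogging moment at Q produces rotation L₁/(3EI) + L₂/(3EI) = 5.733/EI.
Slope continuity at Q: θ_0 = M_Q·5.733/EI, so M_Q = 1682/5.733 = 293.4 kN·m (hogging).
Span QR, ΣM about R: R_Q^{QR}·11.2 = 1251 + 293.4, so R_Q^{QR} = 137.9 kN and R_R = 268.5 − 137.9 = 130.6 kN.

R_R = 130.6 kN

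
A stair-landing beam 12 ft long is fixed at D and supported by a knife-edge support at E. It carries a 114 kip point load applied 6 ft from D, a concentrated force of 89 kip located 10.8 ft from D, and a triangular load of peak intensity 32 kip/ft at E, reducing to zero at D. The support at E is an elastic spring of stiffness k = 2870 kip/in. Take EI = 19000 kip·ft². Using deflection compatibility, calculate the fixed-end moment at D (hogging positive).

M_D = 580.7 kip·ft

Choose R_E as the redundant. The primary structure is the cantilever fixed at D.
Primary-structure tip deflection at E by superposition:
  point load 114 at a = 6: Pa²(3L − a)/(6EI) = 20520/EI
  point load 89 at a = 10.8: Pa²(3L − a)/(6EI) = 43600/EI
  triangular load, peak 32 at the free end: 11w₀L⁴/(120EI) = 60826/EI
  δ_0 = 124946/EI
Tip deflection under a unit load at E: L³/(3EI) = 576/EI.
With EI = 19000 kip·ft²: δ_0 = 6.5761 ft and δ_{EE} = 0.030316 ft/kip.
Compatibility — the spring shortens by R_E/k under the reaction it provides: δ_0 − R_E·δ_{EE} = R_E/k. With 1/k = 1/(2870×12) ft/kip = 0.000029 ft/kip, R_E = δ_0 / (δ_{EE} + 1/k) = 6.5761 / (0.030316 + 0.000029) = 216.7 kip.
Moment equilibrium about D: M_D = Σ(load moments about D) − R_E·L = 3181 − 216.7×12 = 580.7 kip·ft.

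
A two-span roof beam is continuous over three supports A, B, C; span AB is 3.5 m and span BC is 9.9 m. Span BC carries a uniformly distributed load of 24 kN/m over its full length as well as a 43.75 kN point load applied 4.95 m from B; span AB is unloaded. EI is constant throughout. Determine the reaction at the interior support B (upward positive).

Release continuity at B by inserting a hinge; the redundant is the internal moment M_B. The primary structure is two simply-supported spans AB and BC.
Rotations at B on the released spans (each span's end-slope, ×1/EI):
  span BC: UDL 24: wL³/(24EI) = 970.3/EI
  span BC: point load 43.75 at a = 4.95: Pab(L + b)/(6LEI) = 268/EI
  relative rotation θ_0 = (0 + 1238)/EI = 1238/EI
A unit hogging moment at B produces rotation L₁/(3EI) + L₂/(3EI) = 4.467/EI.
Slope continuity at B: θ_0 = M_B·4.467/EI, so M_B = 1238/4.467 = 277.2 kN·m (hogging).
Span AB, ΣM about A with M_B applied at B: R_B^{AB}·3.5 = 0 + 277.2, so R_B^{AB} = 79.21 kN and R_A = 0 − 79.21 = -79.21 kN.
Span BC, ΣM about C: R_B^{BC}·9.9 = 1393 + 277.2, so R_B^{BC} = 168.7 kN and R_C = 281.4 − 168.7 = 112.7 kN.
R_B = 79.21 + 168.7 = 247.9 kN.

R_B = 247.9 kN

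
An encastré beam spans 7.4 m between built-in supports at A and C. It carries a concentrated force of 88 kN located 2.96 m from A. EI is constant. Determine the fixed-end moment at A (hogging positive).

M_A = 93.77 kN·m

Take the two fixed-end moments M_A, M_C as redundants; the released structure is the simple span AC.
On the primary (simply-supported) span, the end slopes from the loading are:
  at A: point load 88 at a = 2.96: Pab(L + b)/(6LEI) = 308.4/EI
  at C: point load 88 at a = 2.96: Pab(L + a)/(6LEI) = 269.9/EI
  θ_A0 = 308.4/EI,  θ_C0 = 269.9/EI
Flexibility coefficients: a unit moment at one end gives L/(3EI) there and L/(6EI) at the far end, so f₁₁ = f₂₂ = 2.467/EI and f₁₂ = f₂₁ = 1.233/EI.
Compatibility — zero rotation at each built-in end:
  2.467 M_A + 1.233 M_C = 308.4
  1.233 M_A + 2.467 M_C = 269.9
Solving the pair gives M_A = 93.77 kN·m and M_C = 62.52 kN·m (hogging).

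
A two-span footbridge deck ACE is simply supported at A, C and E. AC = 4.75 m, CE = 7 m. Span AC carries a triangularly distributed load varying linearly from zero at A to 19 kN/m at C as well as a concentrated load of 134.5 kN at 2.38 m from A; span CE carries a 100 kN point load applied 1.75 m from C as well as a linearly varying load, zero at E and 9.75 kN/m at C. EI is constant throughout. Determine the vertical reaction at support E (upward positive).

Insert a hinge at C; M_C is the redundant, and each span becomes simply supported.
Rotations at C on the released spans (each span's end-slope, ×1/EI):
  span AC: triangular load, peak 19: w₀L³/(45EI) = 45.25/EI
  span AC: point load 134.5 at a = 2.38: Pab(L + a)/(6LEI) = 189.8/EI
  span CE: point load 100 at a = 1.75: Pab(L + b)/(6LEI) = 268/EI
  span CE: triangular load, peak 9.75: w₀L³/(45EI) = 74.32/EI
  relative rotation θ_0 = (235 + 342.3)/EI = 577.3/EI
A unit hogging moment at C produces rotation L₁/(3EI) + L₂/(3EI) = 3.917/EI.
Compatibility: M_C·(L₁+L₂)/(3EI) = θ_0, giving M_C = 147.4 kN·m (hogging).
Span CE, ΣM about E: R_C^{CE}·7 = 684.2 + 147.4, so R_C^{CE} = 118.8 kN and R_E = 134.1 − 118.8 = 15.32 kN.

R_E = 15.32 kN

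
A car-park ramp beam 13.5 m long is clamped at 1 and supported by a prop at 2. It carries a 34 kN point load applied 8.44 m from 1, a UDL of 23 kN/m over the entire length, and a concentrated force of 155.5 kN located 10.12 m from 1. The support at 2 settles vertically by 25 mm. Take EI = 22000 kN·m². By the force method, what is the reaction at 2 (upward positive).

R_2 = 229.9 kN

Choose R_2 as the redundant. The primary structure is the cantilever fixed at 1.
Deflection at 2 on the released cantilever, summing each load's contribution:
  point load 34 at a = 8.44: Pa²(3L − a)/(6EI) = 12941/EI
  UDL 23: wL⁴/(8EI) = 95493/EI
  point load 155.5 at a = 10.12: Pa²(3L − a)/(6EI) = 80636/EI
  δ_0 = 189070/EI
Tip deflection under a unit load at 2: L³/(3EI) = 820.1/EI.
With EI = 22000 kN·m²: δ_0 = 8.5941 m and δ_{22} = 0.037278 m/kN.
Compatibility — the beam at 2 must follow the support down by 0.025 m: δ_0 − R_2·δ_{22} = 0.025, so R_2 = (8.5941 − 0.025)/0.037278 = 229.9 kN.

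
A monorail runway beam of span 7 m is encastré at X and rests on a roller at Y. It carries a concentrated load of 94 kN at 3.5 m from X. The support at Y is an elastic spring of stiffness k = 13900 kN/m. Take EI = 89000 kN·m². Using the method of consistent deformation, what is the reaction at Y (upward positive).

Choose R_Y as the redundant. The primary structure is the cantilever fixed at X.
Downward deflection at the released point Y due to the loads:
  point load 94 at a = 3.5: Pa²(3L − a)/(6EI) = 3359/EI
Tip deflection under a unit load at Y: L³/(3EI) = 114.3/EI.
With EI = 89000 kN·m²: δ_0 = 0.037736 m and δ_{YY} = 0.001285 m/kN.
Compatibility — the spring shortens by R_Y/k under the reaction it provides: δ_0 − R_Y·δ_{YY} = R_Y/k. With 1/k = 0.000072 m/kN, R_Y = δ_0 / (δ_{YY} + 1/k) = 0.037736 / (0.001285 + 0.000072) = 27.82 kN.

R_Y = 27.82 kN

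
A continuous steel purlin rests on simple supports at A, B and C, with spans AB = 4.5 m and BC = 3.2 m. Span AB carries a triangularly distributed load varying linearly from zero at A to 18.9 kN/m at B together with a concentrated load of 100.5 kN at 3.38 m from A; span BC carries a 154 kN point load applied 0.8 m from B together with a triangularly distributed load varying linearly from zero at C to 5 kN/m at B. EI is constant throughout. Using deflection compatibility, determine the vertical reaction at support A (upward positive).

R_A = 18.48 kN

Take M_B as the redundant. Released structure: two simple spans AB and BC with a hinge at B.
Discontinuity in slope at B on the released structure — sum the simple-span end rotations:
  span AB: triangular load, peak 18.9: w₀L³/(45EI) = 38.27/EI
  span AB: point load 100.5 at a = 3.38: Pab(L + a)/(6LEI) = 111/EI
  span BC: point load 154 at a = 0.8: Pab(L + b)/(6LEI) = 86.24/EI
  span BC: triangular load, peak 5: w₀L³/(45EI) = 3.641/EI
  relative rotation θ_0 = (149.3 + 89.88)/EI = 239.2/EI
A unit hogging moment at B produces rotation L₁/(3EI) + L₂/(3EI) = 2.567/EI.
Compatibility: M_B·(L₁+L₂)/(3EI) = θ_0, giving M_B = 93.19 kN·m (hogging).
Span AB, ΣM about A with M_B applied at B: R_B^{AB}·4.5 = 467.3 + 93.19, so R_B^{AB} = 124.5 kN and R_A = 143 − 124.5 = 18.48 kN.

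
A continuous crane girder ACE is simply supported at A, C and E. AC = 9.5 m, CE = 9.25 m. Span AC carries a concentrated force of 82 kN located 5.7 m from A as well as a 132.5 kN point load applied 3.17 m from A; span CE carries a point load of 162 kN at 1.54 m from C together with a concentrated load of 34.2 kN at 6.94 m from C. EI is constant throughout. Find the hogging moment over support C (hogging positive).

Take M_C as the redundant. Released structure: two simple spans AC and CE with a hinge at C.
Discontinuity in slope at C on the released structure — sum the simple-span end rotations:
  span AC: point load 82 at a = 5.7: Pab(L + a)/(6LEI) = 473.6/EI
  span AC: point load 132.5 at a = 3.17: Pab(L + a)/(6LEI) = 591/EI
  span CE: point load 162 at a = 1.54: Pab(L + b)/(6LEI) = 587.8/EI
  span CE: point load 34.2 at a = 6.94: Pab(L + b)/(6LEI) = 114.2/EI
  relative rotation θ_0 = (1065 + 702)/EI = 1767/EI
A unit hogging moment at C produces rotation L₁/(3EI) + L₂/(3EI) = 6.25/EI.
Slope continuity at C: θ_0 = M_C·6.25/EI, so M_C = 1767/6.25 = 282.7 kN·m (hogging).

M_C = 282.7 kN·m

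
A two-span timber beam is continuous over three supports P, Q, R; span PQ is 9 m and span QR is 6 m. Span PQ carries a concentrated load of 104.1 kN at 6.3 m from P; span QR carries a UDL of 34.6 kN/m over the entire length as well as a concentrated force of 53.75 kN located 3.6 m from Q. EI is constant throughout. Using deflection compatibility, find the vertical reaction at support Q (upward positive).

R_Q = 249.4 kN

Release continuity at Q by inserting a hinge; the redundant is the internal moment M_Q. The primary structure is two simply-supported spans PQ and QR.
End slopes at the hinge Q, treating each span as simply supported:
  span PQ: point load 104.1 at a = 6.3: Pab(L + a)/(6LEI) = 501.7/EI
  span QR: UDL 34.6: wL³/(24EI) = 311.4/EI
  span QR: point load 53.75 at a = 3.6: Pab(L + b)/(6LEI) = 108.4/EI
  relative rotation θ_0 = (501.7 + 419.8)/EI = 921.5/EI
A unit hogging moment at Q produces rotation L₁/(3EI) + L₂/(3EI) = 5/EI.
Slope continuity at Q: θ_0 = M_Q·5/EI, so M_Q = 921.5/5 = 184.3 kN·m (hogging).
Span PQ, ΣM about P with M_Q applied at Q: R_Q^{PQ}·9 = 655.8 + 184.3, so R_Q^{PQ} = 93.35 kN and R_P = 104.1 − 93.35 = 10.75 kN.
Span QR, ΣM about R: R_Q^{QR}·6 = 751.8 + 184.3, so R_Q^{QR} = 156 kN and R_R = 261.4 − 156 = 105.3 kN.
R_Q = 93.35 + 156 = 249.4 kN.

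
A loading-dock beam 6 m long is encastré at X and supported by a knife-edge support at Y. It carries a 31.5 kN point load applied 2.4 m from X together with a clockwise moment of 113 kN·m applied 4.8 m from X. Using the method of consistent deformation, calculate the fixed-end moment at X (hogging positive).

Release the roller at Y. Primary structure: cantilever fixed at X.
Free-end deflection of the primary structure under the applied loading (downward +):
  point load 31.5 at a = 2.4: Pa²(3L − a)/(6EI) = 471.7/EI
  clockwise couple 113 at a = 4.8: M₀a(2L − a)/(2EI) = 1953/EI
  δ_0 = 2424/EI
Flexibility coefficient — unit upward force at Y: δ_{YY} = L³/(3EI) = 72/EI.
The prop prevents deflection at Y: R_Y = δ_0/δ_{YY} = 2424/72 = 33.67 kN.
Moment equilibrium about X: M_X = Σ(load moments about X) − R_Y·L = 188.6 − 33.67×6 = -13.43 kN·m.

M_X = -13.43 kN·m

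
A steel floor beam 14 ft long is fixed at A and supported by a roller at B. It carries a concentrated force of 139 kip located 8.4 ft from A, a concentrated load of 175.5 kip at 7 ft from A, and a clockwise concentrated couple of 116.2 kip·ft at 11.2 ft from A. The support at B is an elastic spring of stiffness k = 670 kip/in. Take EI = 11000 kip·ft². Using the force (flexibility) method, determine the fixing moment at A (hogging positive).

M_A = 739.1 kip·ft

Release the roller at B. Primary structure: cantilever fixed at A.
Primary-structure tip deflection at B by superposition:
  point load 139 at a = 8.4: Pa²(3L − a)/(6EI) = 54924/EI
  point load 175.5 at a = 7: Pa²(3L − a)/(6EI) = 50164/EI
  clockwise couple 116.2 at a = 11.2: M₀a(2L − a)/(2EI) = 10932/EI
  δ_0 = 116020/EI
Flexibility coefficient — unit upward force at B: δ_{BB} = L³/(3EI) = 914.7/EI.
With EI = 11000 kip·ft²: δ_0 = 10.547 ft and δ_{BB} = 0.083152 ft/kip.
Compatibility — the spring shortens by R_B/k under the reaction it provides: δ_0 − R_B·δ_{BB} = R_B/k. With 1/k = 1/(670×12) ft/kip = 0.000124 ft/kip, R_B = δ_0 / (δ_{BB} + 1/k) = 10.547 / (0.083152 + 0.000124) = 126.7 kip.
Moment equilibrium about A: M_A = Σ(load moments about A) − R_B·L = 2512 − 126.7×14 = 739.1 kip·ft.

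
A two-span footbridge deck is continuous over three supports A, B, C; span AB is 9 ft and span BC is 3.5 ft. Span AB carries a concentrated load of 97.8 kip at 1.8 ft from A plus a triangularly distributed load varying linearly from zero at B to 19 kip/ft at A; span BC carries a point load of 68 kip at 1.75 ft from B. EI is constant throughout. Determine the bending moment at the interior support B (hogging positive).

M_B = 138 kip·ft

Insert a hinge at B; M_B is the redundant, and each span becomes simply supported.
End slopes at the hinge B, treating each span as simply supported:
  span AB: point load 97.8 at a = 1.8: Pab(L + a)/(6LEI) = 253.5/EI
  span AB: triangular load, peak 19: 7w₀L³/(360EI) = 269.3/EI
  span BC: point load 68 at a = 1.75: Pab(L + b)/(6LEI) = 52.06/EI
  relative rotation θ_0 = (522.8 + 52.06)/EI = 574.9/EI
A unit hogging moment at B produces rotation L₁/(3EI) + L₂/(3EI) = 4.167/EI.
Compatibility: M_B·(L₁+L₂)/(3EI) = θ_0, giving M_B = 138 kip·ft (hogging).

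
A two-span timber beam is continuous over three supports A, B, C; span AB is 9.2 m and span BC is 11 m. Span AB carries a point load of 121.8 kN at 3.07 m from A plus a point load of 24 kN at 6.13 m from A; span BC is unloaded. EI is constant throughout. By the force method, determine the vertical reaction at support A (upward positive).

R_A = 78.91 kN

Insert a hinge at B; M_B is the redundant, and each span becomes simply supported.
Rotations at B on the released spans (each span's end-slope, ×1/EI):
  span AB: point load 121.8 at a = 3.07: Pab(L + a)/(6LEI) = 509.5/EI
  span AB: point load 24 at a = 6.13: Pab(L + a)/(6LEI) = 125.4/EI
  relative rotation θ_0 = (634.9 + 0)/EI = 634.9/EI
A unit hogging moment at B produces rotation L₁/(3EI) + L₂/(3EI) = 6.733/EI.
Compatibility: M_B·(L₁+L₂)/(3EI) = θ_0, giving M_B = 94.3 kN·m (hogging).
Span AB, ΣM about A with M_B applied at B: R_B^{AB}·9.2 = 521 + 94.3, so R_B^{AB} = 66.89 kN and R_A = 145.8 − 66.89 = 78.91 kN.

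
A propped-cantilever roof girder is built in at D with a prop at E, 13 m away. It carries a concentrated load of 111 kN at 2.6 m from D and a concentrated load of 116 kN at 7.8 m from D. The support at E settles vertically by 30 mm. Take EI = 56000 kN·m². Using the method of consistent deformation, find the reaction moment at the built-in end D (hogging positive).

Choose R_E as the redundant. The primary structure is the cantilever fixed at D.
Deflection at E on the released cantilever, summing each load's contribution:
  point load 111 at a = 2.6: Pa²(3L − a)/(6EI) = 4552/EI
  point load 116 at a = 7.8: Pa²(3L − a)/(6EI) = 36699/EI
  δ_0 = 41251/EI
Flexibility coefficient — unit upward force at E: δ_{EE} = L³/(3EI) = 732.3/EI.
With EI = 56000 kN·m²: δ_0 = 0.73662 m and δ_{EE} = 0.013077 m/kN.
Compatibility — the beam at E must follow the support down by 0.03 m: δ_0 − R_E·δ_{EE} = 0.03, so R_E = (0.73662 − 0.03)/0.013077 = 54.03 kN.
Moment equilibrium about D: M_D = Σ(load moments about D) − R_E·L = 1193 − 54.03×13 = 491 kN·m.

M_D = 491 kN·m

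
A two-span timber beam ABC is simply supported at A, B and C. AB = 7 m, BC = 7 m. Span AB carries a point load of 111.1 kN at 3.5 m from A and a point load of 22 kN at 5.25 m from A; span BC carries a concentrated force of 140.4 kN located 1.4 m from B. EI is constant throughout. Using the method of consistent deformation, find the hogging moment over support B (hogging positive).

Take M_B as the redundant. Released structure: two simple spans AB and BC with a hinge at B.
Discontinuity in slope at B on the released structure — sum the simple-span end rotations:
  span AB: point load 111.1 at a = 3.5: Pab(L + a)/(6LEI) = 340.2/EI
  span AB: point load 22 at a = 5.25: Pab(L + a)/(6LEI) = 58.95/EI
  span BC: point load 140.4 at a = 1.4: Pab(L + b)/(6LEI) = 330.2/EI
  relative rotation θ_0 = (399.2 + 330.2)/EI = 729.4/EI
A unit hogging moment at B produces rotation L₁/(3EI) + L₂/(3EI) = 4.667/EI.
Compatibility: M_B·(L₁+L₂)/(3EI) = θ_0, giving M_B = 156.3 kN·m (hogging).

M_B = 156.3 kN·m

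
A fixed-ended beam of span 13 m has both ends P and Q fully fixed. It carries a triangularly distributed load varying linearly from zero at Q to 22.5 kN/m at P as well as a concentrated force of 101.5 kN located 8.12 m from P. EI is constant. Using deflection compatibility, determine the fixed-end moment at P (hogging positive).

Release both end moments; the primary structure is a simply-supported span PQ with redundants M_P and M_Q.
On the primary (simply-supported) span, the end slopes from the loading are:
  at P: triangular load, peak 22.5: w₀L³/(45EI) = 1098/EI
  at Q: triangular load, peak 22.5: 7w₀L³/(360EI) = 961.2/EI
  at P: point load 101.5 at a = 8.12: Pab(L + b)/(6LEI) = 922/EI
  at Q: point load 101.5 at a = 8.12: Pab(L + a)/(6LEI) = 1089/EI
  θ_P0 = 2020/EI,  θ_Q0 = 2050/EI
Flexibility coefficients: a unit moment at one end gives L/(3EI) there and L/(6EI) at the far end, so f₁₁ = f₂₂ = 4.333/EI and f₁₂ = f₂₁ = 2.167/EI.
Compatibility — zero rotation at each built-in end:
  4.333 M_P + 2.167 M_Q = 2020
  2.167 M_P + 4.333 M_Q = 2050
Solving the pair gives M_P = 306.3 kN·m and M_Q = 320 kN·m (hogging).

M_P = 306.3 kN·m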